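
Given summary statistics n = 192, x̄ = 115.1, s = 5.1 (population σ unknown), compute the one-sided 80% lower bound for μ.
μ ≥ 114.79

Lower bound (one-sided):
t* = 0.844 (one-sided for 80%)
Lower bound = x̄ - t* · s/√n = 115.1 - 0.844 · 5.1/√192 = 114.79

We are 80% confident that μ ≥ 114.79.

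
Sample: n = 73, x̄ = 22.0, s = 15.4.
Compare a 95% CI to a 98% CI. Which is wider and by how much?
98% CI is wider by 1.40

df = 72
95% CI: t* = 1.993, (18.41, 25.59), width = 2 · t* · s/√n = 7.18
98% CI: t* = 2.379, (17.71, 26.29), width = 2 · t* · s/√n = 8.58

The 98% CI is wider by 8.58 - 7.18 = 1.40.
Higher confidence requires a wider interval.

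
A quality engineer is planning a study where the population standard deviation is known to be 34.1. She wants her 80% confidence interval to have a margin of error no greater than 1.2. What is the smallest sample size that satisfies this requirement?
n ≥ 1328

For margin E ≤ 1.2:
n ≥ (z* · σ / E)²
n ≥ (1.282 · 34.1 / 1.2)²
n ≥ 1327.16

Minimum n = 1328 (rounding up)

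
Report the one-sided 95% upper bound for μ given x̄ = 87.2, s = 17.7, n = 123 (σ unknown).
μ ≤ 89.84

Upper bound (one-sided):
t* = 1.657 (one-sided for 95%)
Upper bound = x̄ + t* · s/√n = 87.2 + 1.657 · 17.7/√123 = 89.84

We are 95% confident that μ ≤ 89.84.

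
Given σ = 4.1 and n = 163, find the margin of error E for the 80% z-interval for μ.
Margin of error = 0.41

Margin of error = z* · σ/√n
= 1.282 · 4.1/√163
= 1.282 · 4.1/12.7671
= 0.41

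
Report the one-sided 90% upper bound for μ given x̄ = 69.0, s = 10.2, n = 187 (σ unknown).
μ ≤ 69.96

Upper bound (one-sided):
t* = 1.286 (one-sided for 90%)
Upper bound = x̄ + t* · s/√n = 69.0 + 1.286 · 10.2/√187 = 69.96

We are 90% confident that μ ≤ 69.96.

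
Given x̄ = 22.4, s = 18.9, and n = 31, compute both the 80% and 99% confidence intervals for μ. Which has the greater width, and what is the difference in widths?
99% CI is wider by 9.78

df = 30
80% CI: t* = 1.310, (17.95, 26.85), width = 2 · t* · s/√n = 8.89
99% CI: t* = 2.750, (13.07, 31.73), width = 2 · t* · s/√n = 18.67

The 99% CI is wider by 18.67 - 8.89 = 9.78.
Higher confidence requires a wider interval.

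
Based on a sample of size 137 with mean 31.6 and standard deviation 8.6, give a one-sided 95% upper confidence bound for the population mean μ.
μ ≤ 32.82

Upper bound (one-sided):
t* = 1.656 (one-sided for 95%)
Upper bound = x̄ + t* · s/√n = 31.6 + 1.656 · 8.6/√137 = 32.82

We are 95% confident that μ ≤ 32.82.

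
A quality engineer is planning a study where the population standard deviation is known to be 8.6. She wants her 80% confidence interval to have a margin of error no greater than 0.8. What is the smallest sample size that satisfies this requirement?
n ≥ 190

For margin E ≤ 0.8:
n ≥ (z* · σ / E)²
n ≥ (1.282 · 8.6 / 0.8)²
n ≥ 189.93

Minimum n = 190 (rounding up)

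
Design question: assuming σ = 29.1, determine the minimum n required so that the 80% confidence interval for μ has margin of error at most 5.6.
n ≥ 45

For margin E ≤ 5.6:
n ≥ (z* · σ / E)²
n ≥ (1.282 · 29.1 / 5.6)²
n ≥ 44.38

Minimum n = 45 (rounding up)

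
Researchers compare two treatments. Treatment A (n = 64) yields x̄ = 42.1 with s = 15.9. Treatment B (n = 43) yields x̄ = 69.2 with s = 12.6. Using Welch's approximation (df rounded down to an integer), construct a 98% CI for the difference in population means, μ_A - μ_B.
(-33.63, -20.57)

Difference: x̄₁ - x̄₂ = -27.10
SE = √(s₁²/n₁ + s₂²/n₂) = √(15.9²/64 + 12.6²/43) = 2.7645
df = 102.06 → 102 (Welch–Satterthwaite, rounded down)
t* = 2.363

CI: -27.10 ± 2.363 · 2.7645 = -27.10 ± 6.53 = (-33.63, -20.57)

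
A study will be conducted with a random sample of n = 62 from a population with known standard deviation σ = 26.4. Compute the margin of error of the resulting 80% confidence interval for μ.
Margin of error = 4.30

Margin of error = z* · σ/√n
= 1.282 · 26.4/√62
= 1.282 · 26.4/7.8740
= 4.30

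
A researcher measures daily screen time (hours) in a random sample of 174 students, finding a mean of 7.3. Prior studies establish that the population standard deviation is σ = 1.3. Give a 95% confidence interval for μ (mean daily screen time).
(7.11, 7.49)

z-interval (σ known):
z* = 1.960 for 95% confidence

Margin of error = z* · σ/√n = 1.960 · 1.3/√174 = 0.19

CI: (7.3 - 0.19, 7.3 + 0.19) = (7.11, 7.49)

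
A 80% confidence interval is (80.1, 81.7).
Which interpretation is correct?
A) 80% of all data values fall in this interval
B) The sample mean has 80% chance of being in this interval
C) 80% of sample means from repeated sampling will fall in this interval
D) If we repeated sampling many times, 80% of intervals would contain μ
D

A) Wrong — a CI is about the parameter μ, not individual data values.
B) Wrong — x̄ is observed and sits in the interval by construction.
C) Wrong — coverage applies to intervals containing μ, not to future x̄ values.
D) Correct — this is the frequentist long-run coverage interpretation.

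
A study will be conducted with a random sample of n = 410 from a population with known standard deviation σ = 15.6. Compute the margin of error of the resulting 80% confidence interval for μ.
Margin of error = 0.99

Margin of error = z* · σ/√n
= 1.282 · 15.6/√410
= 1.282 · 15.6/20.2485
= 0.99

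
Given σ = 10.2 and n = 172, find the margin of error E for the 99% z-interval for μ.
Margin of error = 2.00

Margin of error = z* · σ/√n
= 2.576 · 10.2/√172
= 2.576 · 10.2/13.1149
= 2.00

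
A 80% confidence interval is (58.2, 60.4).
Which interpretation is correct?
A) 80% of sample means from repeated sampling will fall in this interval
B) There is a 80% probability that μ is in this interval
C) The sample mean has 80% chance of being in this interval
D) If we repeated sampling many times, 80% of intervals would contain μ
D

A) Wrong — coverage applies to intervals containing μ, not to future x̄ values.
B) Wrong — μ is fixed; the randomness lives in the interval, not in μ.
C) Wrong — x̄ is observed and sits in the interval by construction.
D) Correct — this is the frequentist long-run coverage interpretation.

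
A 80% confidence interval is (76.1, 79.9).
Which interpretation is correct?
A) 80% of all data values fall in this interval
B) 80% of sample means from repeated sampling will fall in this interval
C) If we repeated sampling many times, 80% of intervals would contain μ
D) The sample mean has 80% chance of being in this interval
C

A) Wrong — a CI is about the parameter μ, not individual data values.
B) Wrong — coverage applies to intervals containing μ, not to future x̄ values.
C) Correct — this is the frequentist long-run coverage interpretation.
D) Wrong — x̄ is observed and sits in the interval by construction.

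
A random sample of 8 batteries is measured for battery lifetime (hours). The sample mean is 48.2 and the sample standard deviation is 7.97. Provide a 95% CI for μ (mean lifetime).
(41.54, 54.86)

t-interval (σ unknown):
df = n - 1 = 7
t* = 2.365 for 95% confidence

Margin of error = t* · s/√n = 2.365 · 7.97/√8 = 6.66

CI: (41.54, 54.86)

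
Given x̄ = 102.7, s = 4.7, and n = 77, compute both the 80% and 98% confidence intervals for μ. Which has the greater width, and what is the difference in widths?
98% CI is wider by 1.16

df = 76
80% CI: t* = 1.293, (102.01, 103.39), width = 2 · t* · s/√n = 1.39
98% CI: t* = 2.376, (101.43, 103.97), width = 2 · t* · s/√n = 2.55

The 98% CI is wider by 2.55 - 1.39 = 1.16.
Higher confidence requires a wider interval.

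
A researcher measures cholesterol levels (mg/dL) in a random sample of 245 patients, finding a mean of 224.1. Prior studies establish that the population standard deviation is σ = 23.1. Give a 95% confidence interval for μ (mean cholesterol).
(221.21, 226.99)

z-interval (σ known):
z* = 1.960 for 95% confidence

Margin of error = z* · σ/√n = 1.960 · 23.1/√245 = 2.89

CI: (224.1 - 2.89, 224.1 + 2.89) = (221.21, 226.99)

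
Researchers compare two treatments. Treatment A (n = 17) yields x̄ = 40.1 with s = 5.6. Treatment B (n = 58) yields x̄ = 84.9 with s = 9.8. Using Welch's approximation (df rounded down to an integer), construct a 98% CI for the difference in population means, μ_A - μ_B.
(-49.31, -40.29)

Difference: x̄₁ - x̄₂ = -44.80
SE = √(s₁²/n₁ + s₂²/n₂) = √(5.6²/17 + 9.8²/58) = 1.8710
df = 46.99 → 46 (Welch–Satterthwaite, rounded down)
t* = 2.410

CI: -44.80 ± 2.410 · 1.8710 = -44.80 ± 4.51 = (-49.31, -40.29)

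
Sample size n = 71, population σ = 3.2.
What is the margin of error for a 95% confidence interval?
Margin of error = 0.74

Margin of error = z* · σ/√n
= 1.960 · 3.2/√71
= 1.960 · 3.2/8.4261
= 0.74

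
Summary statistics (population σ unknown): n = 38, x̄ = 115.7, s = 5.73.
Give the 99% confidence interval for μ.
(113.18, 118.22)

t-interval (σ unknown):
df = n - 1 = 37
t* = 2.715 for 99% confidence

Margin of error = t* · s/√n = 2.715 · 5.73/√38 = 2.52

CI: (113.18, 118.22)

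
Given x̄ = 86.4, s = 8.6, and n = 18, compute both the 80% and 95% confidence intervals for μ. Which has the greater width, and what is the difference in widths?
95% CI is wider by 3.15

df = 17
80% CI: t* = 1.333, (83.70, 89.10), width = 2 · t* · s/√n = 5.40
95% CI: t* = 2.110, (82.12, 90.68), width = 2 · t* · s/√n = 8.55

The 95% CI is wider by 8.55 - 5.40 = 3.15.
Higher confidence requires a wider interval.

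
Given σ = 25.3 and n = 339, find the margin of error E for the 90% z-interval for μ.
Margin of error = 2.26

Margin of error = z* · σ/√n
= 1.645 · 25.3/√339
= 1.645 · 25.3/18.4120
= 2.26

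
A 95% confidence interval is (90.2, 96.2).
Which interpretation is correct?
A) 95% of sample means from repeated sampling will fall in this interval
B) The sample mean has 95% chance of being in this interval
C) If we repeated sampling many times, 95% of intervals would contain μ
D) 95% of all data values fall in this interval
C

A) Wrong — coverage applies to intervals containing μ, not to future x̄ values.
B) Wrong — x̄ is observed and sits in the interval by construction.
C) Correct — this is the frequentist long-run coverage interpretation.
D) Wrong — a CI is about the parameter μ, not individual data values.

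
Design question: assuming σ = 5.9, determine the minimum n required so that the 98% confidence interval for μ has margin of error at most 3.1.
n ≥ 20

For margin E ≤ 3.1:
n ≥ (z* · σ / E)²
n ≥ (2.326 · 5.9 / 3.1)²
n ≥ 19.60

Minimum n = 20 (rounding up)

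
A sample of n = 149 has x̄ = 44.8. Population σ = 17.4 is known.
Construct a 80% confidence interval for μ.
(42.97, 46.63)

z-interval (σ known):
z* = 1.282 for 80% confidence

Margin of error = z* · σ/√n = 1.282 · 17.4/√149 = 1.83

CI: (44.8 - 1.83, 44.8 + 1.83) = (42.97, 46.63)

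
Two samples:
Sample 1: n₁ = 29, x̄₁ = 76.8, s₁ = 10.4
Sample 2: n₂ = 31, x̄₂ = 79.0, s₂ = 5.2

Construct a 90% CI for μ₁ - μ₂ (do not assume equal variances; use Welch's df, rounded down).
(-5.81, 1.41)

Difference: x̄₁ - x̄₂ = -2.20
SE = √(s₁²/n₁ + s₂²/n₂) = √(10.4²/29 + 5.2²/31) = 2.1452
df = 40.56 → 40 (Welch–Satterthwaite, rounded down)
t* = 1.684

CI: -2.20 ± 1.684 · 2.1452 = -2.20 ± 3.61 = (-5.81, 1.41)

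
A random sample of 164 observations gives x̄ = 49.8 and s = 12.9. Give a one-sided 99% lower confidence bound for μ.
μ ≥ 47.43

Lower bound (one-sided):
t* = 2.349 (one-sided for 99%)
Lower bound = x̄ - t* · s/√n = 49.8 - 2.349 · 12.9/√164 = 47.43

We are 99% confident that μ ≥ 47.43.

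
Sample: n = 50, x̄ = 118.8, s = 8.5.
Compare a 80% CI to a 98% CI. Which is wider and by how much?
98% CI is wider by 2.66

df = 49
80% CI: t* = 1.299, (117.24, 120.36), width = 2 · t* · s/√n = 3.12
98% CI: t* = 2.405, (115.91, 121.69), width = 2 · t* · s/√n = 5.78

The 98% CI is wider by 5.78 - 3.12 = 2.66.
Higher confidence requires a wider interval.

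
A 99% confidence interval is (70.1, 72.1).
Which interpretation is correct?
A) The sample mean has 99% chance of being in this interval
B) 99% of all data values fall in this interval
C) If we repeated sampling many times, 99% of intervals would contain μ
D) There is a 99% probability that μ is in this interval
C

A) Wrong — x̄ is observed and sits in the interval by construction.
B) Wrong — a CI is about the parameter μ, not individual data values.
C) Correct — this is the frequentist long-run coverage interpretation.
D) Wrong — μ is fixed; the randomness lives in the interval, not in μ.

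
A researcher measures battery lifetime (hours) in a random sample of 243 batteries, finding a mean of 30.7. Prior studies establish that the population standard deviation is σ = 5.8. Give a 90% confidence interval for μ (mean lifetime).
(30.09, 31.31)

z-interval (σ known):
z* = 1.645 for 90% confidence

Margin of error = z* · σ/√n = 1.645 · 5.8/√243 = 0.61

CI: (30.7 - 0.61, 30.7 + 0.61) = (30.09, 31.31)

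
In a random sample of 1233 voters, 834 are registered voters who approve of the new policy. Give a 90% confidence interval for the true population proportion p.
(0.654, 0.698)

Proportion CI:
p̂ = 834/1233 = 0.67640
SE = √(p̂(1-p̂)/n) = √(0.67640 · 0.32360 / 1233) = 0.01332

z* = 1.645
Margin = z* · SE = 1.645 · 0.01332 = 0.0219

CI: 0.67640 ± 0.0219 = (0.654, 0.698)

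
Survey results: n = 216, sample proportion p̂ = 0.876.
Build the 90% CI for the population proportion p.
(0.839, 0.913)

Proportion CI:
SE = √(p̂(1-p̂)/n) = √(0.876 · 0.124 / 216) = 0.02243

z* = 1.645
Margin = z* · SE = 1.645 · 0.02243 = 0.0369

CI: 0.876 ± 0.0369 = (0.839, 0.913)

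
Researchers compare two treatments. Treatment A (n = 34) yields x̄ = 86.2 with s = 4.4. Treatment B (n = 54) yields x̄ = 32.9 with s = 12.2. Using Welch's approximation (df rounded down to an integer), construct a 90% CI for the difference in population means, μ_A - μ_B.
(50.26, 56.34)

Difference: x̄₁ - x̄₂ = 53.30
SE = √(s₁²/n₁ + s₂²/n₂) = √(4.4²/34 + 12.2²/54) = 1.8237
df = 72.21 → 72 (Welch–Satterthwaite, rounded down)
t* = 1.666

CI: 53.30 ± 1.666 · 1.8237 = 53.30 ± 3.04 = (50.26, 56.34)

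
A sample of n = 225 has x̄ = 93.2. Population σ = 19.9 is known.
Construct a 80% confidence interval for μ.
(91.50, 94.90)

z-interval (σ known):
z* = 1.282 for 80% confidence

Margin of error = z* · σ/√n = 1.282 · 19.9/√225 = 1.70

CI: (93.2 - 1.70, 93.2 + 1.70) = (91.50, 94.90)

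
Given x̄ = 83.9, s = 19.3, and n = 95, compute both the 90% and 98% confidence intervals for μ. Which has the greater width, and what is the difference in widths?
98% CI is wider by 2.79

df = 94
90% CI: t* = 1.661, (80.61, 87.19), width = 2 · t* · s/√n = 6.58
98% CI: t* = 2.367, (79.21, 88.59), width = 2 · t* · s/√n = 9.37

The 98% CI is wider by 9.37 - 6.58 = 2.79.
Higher confidence requires a wider interval.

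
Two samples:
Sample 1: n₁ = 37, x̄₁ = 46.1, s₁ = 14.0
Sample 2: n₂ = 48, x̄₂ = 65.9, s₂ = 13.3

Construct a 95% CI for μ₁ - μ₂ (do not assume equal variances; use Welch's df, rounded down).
(-25.77, -13.83)

Difference: x̄₁ - x̄₂ = -19.80
SE = √(s₁²/n₁ + s₂²/n₂) = √(14.0²/37 + 13.3²/48) = 2.9971
df = 75.52 → 75 (Welch–Satterthwaite, rounded down)
t* = 1.992

CI: -19.80 ± 1.992 · 2.9971 = -19.80 ± 5.97 = (-25.77, -13.83)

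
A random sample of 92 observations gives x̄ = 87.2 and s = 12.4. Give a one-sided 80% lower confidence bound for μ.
μ ≥ 86.11

Lower bound (one-sided):
t* = 0.846 (one-sided for 80%)
Lower bound = x̄ - t* · s/√n = 87.2 - 0.846 · 12.4/√92 = 86.11

We are 80% confident that μ ≥ 86.11.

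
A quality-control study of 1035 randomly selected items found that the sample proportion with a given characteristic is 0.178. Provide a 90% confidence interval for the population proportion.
(0.158, 0.198)

Proportion CI:
SE = √(p̂(1-p̂)/n) = √(0.178 · 0.822 / 1035) = 0.01189

z* = 1.645
Margin = z* · SE = 1.645 · 0.01189 = 0.0196

CI: 0.178 ± 0.0196 = (0.158, 0.198)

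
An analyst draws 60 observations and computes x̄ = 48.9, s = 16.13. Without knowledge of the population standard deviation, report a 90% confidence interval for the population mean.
(45.42, 52.38)

t-interval (σ unknown):
df = n - 1 = 59
t* = 1.671 for 90% confidence

Margin of error = t* · s/√n = 1.671 · 16.13/√60 = 3.48

CI: (45.42, 52.38)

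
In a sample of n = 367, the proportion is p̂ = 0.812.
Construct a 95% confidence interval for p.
(0.772, 0.852)

Proportion CI:
SE = √(p̂(1-p̂)/n) = √(0.812 · 0.188 / 367) = 0.02040

z* = 1.960
Margin = z* · SE = 1.960 · 0.02040 = 0.0400

CI: 0.812 ± 0.0400 = (0.772, 0.852)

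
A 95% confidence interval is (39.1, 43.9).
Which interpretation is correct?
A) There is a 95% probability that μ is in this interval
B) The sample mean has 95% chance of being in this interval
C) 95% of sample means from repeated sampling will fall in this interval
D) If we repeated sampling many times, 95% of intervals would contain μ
D

A) Wrong — μ is fixed; the randomness lives in the interval, not in μ.
B) Wrong — x̄ is observed and sits in the interval by construction.
C) Wrong — coverage applies to intervals containing μ, not to future x̄ values.
D) Correct — this is the frequentist long-run coverage interpretation.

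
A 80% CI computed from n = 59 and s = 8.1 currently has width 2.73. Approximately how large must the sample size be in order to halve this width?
n ≈ 236

CI width ∝ 1/√n
To reduce width by factor 2, need √n to grow by 2 → need 2² = 4 times as many samples.

Current: n = 59, width = 2.73
New: n = 236, width ≈ 1.36

Width reduced by factor of 2.73/1.36 = 2.01.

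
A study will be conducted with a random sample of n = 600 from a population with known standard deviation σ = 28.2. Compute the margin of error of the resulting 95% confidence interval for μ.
Margin of error = 2.26

Margin of error = z* · σ/√n
= 1.960 · 28.2/√600
= 1.960 · 28.2/24.4949
= 2.26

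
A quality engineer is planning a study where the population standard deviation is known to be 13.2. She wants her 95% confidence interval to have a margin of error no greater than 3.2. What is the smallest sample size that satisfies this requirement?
n ≥ 66

For margin E ≤ 3.2:
n ≥ (z* · σ / E)²
n ≥ (1.960 · 13.2 / 3.2)²
n ≥ 65.37

Minimum n = 66 (rounding up)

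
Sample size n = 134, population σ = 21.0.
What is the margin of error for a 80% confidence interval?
Margin of error = 2.33

Margin of error = z* · σ/√n
= 1.282 · 21.0/√134
= 1.282 · 21.0/11.5758
= 2.33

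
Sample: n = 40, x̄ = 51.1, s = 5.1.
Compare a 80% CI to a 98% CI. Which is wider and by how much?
98% CI is wider by 1.81

df = 39
80% CI: t* = 1.304, (50.05, 52.15), width = 2 · t* · s/√n = 2.10
98% CI: t* = 2.426, (49.14, 53.06), width = 2 · t* · s/√n = 3.91

The 98% CI is wider by 3.91 - 2.10 = 1.81.
Higher confidence requires a wider interval.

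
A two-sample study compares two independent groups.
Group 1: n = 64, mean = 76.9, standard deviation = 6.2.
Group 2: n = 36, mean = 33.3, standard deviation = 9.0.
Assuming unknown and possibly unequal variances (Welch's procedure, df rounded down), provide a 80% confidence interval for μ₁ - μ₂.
(41.41, 45.79)

Difference: x̄₁ - x̄₂ = 43.60
SE = √(s₁²/n₁ + s₂²/n₂) = √(6.2²/64 + 9.0²/36) = 1.6884
df = 54.04 → 54 (Welch–Satterthwaite, rounded down)
t* = 1.297

CI: 43.60 ± 1.297 · 1.6884 = 43.60 ± 2.19 = (41.41, 45.79)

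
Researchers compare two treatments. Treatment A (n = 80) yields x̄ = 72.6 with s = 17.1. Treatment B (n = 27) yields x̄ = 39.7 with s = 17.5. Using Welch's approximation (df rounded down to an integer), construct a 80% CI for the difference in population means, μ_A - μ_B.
(27.86, 37.94)

Difference: x̄₁ - x̄₂ = 32.90
SE = √(s₁²/n₁ + s₂²/n₂) = √(17.1²/80 + 17.5²/27) = 3.8727
df = 43.95 → 43 (Welch–Satterthwaite, rounded down)
t* = 1.302

CI: 32.90 ± 1.302 · 3.8727 = 32.90 ± 5.04 = (27.86, 37.94)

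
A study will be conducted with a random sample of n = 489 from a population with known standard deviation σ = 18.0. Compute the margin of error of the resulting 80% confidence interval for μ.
Margin of error = 1.04

Margin of error = z* · σ/√n
= 1.282 · 18.0/√489
= 1.282 · 18.0/22.1133
= 1.04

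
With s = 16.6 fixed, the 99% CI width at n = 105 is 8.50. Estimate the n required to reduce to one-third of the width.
n ≈ 945

CI width ∝ 1/√n
To reduce width by factor 3, need √n to grow by 3 → need 3² = 9 times as many samples.

Current: n = 105, width = 8.50
New: n = 945, width ≈ 2.79

Width reduced by factor of 8.50/2.79 = 3.05.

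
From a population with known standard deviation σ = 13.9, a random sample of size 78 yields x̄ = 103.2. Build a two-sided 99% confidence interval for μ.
(99.15, 107.25)

z-interval (σ known):
z* = 2.576 for 99% confidence

Margin of error = z* · σ/√n = 2.576 · 13.9/√78 = 4.05

CI: (103.2 - 4.05, 103.2 + 4.05) = (99.15, 107.25)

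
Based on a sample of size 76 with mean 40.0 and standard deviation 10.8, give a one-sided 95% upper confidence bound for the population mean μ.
μ ≤ 42.06

Upper bound (one-sided):
t* = 1.665 (one-sided for 95%)
Upper bound = x̄ + t* · s/√n = 40.0 + 1.665 · 10.8/√76 = 42.06

We are 95% confident that μ ≤ 42.06.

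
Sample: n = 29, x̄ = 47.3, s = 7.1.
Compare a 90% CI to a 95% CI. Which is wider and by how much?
95% CI is wider by 0.91

df = 28
90% CI: t* = 1.701, (45.06, 49.54), width = 2 · t* · s/√n = 4.49
95% CI: t* = 2.048, (44.60, 50.00), width = 2 · t* · s/√n = 5.40

The 95% CI is wider by 5.40 - 4.49 = 0.91.
Higher confidence requires a wider interval.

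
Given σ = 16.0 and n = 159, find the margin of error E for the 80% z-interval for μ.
Margin of error = 1.63

Margin of error = z* · σ/√n
= 1.282 · 16.0/√159
= 1.282 · 16.0/12.6095
= 1.63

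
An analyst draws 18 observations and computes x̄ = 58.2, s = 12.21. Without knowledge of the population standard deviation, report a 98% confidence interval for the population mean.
(50.81, 65.59)

t-interval (σ unknown):
df = n - 1 = 17
t* = 2.567 for 98% confidence

Margin of error = t* · s/√n = 2.567 · 12.21/√18 = 7.39

CI: (50.81, 65.59)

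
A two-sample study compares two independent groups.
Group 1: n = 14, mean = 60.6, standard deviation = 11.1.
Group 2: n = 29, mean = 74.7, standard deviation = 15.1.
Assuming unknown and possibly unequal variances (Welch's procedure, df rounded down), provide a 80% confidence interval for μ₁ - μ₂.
(-19.44, -8.76)

Difference: x̄₁ - x̄₂ = -14.10
SE = √(s₁²/n₁ + s₂²/n₂) = √(11.1²/14 + 15.1²/29) = 4.0820
df = 34.00 → 34 (Welch–Satterthwaite, rounded down)
t* = 1.307

CI: -14.10 ± 1.307 · 4.0820 = -14.10 ± 5.34 = (-19.44, -8.76)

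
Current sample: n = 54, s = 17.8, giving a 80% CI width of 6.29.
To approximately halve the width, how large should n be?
n ≈ 216

CI width ∝ 1/√n
To reduce width by factor 2, need √n to grow by 2 → need 2² = 4 times as many samples.

Current: n = 54, width = 6.29
New: n = 216, width ≈ 3.12

Width reduced by factor of 6.29/3.12 = 2.02.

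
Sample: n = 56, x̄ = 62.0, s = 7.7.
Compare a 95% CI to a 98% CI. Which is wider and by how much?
98% CI is wider by 0.81

df = 55
95% CI: t* = 2.004, (59.94, 64.06), width = 2 · t* · s/√n = 4.12
98% CI: t* = 2.396, (59.53, 64.47), width = 2 · t* · s/√n = 4.93

The 98% CI is wider by 4.93 - 4.12 = 0.81.
Higher confidence requires a wider interval.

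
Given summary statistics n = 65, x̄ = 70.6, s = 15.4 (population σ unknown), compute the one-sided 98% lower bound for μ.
μ ≥ 66.60

Lower bound (one-sided):
t* = 2.096 (one-sided for 98%)
Lower bound = x̄ - t* · s/√n = 70.6 - 2.096 · 15.4/√65 = 66.60

We are 98% confident that μ ≥ 66.60.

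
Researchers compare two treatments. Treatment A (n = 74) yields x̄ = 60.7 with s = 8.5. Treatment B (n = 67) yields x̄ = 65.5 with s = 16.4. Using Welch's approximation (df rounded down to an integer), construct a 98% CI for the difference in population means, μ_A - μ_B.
(-10.09, 0.49)

Difference: x̄₁ - x̄₂ = -4.80
SE = √(s₁²/n₁ + s₂²/n₂) = √(8.5²/74 + 16.4²/67) = 2.2340
df = 96.83 → 96 (Welch–Satterthwaite, rounded down)
t* = 2.366

CI: -4.80 ± 2.366 · 2.2340 = -4.80 ± 5.29 = (-10.09, 0.49)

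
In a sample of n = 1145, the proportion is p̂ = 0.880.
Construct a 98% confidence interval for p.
(0.858, 0.902)

Proportion CI:
SE = √(p̂(1-p̂)/n) = √(0.880 · 0.120 / 1145) = 0.00960

z* = 2.326
Margin = z* · SE = 2.326 · 0.00960 = 0.0223

CI: 0.880 ± 0.0223 = (0.858, 0.902)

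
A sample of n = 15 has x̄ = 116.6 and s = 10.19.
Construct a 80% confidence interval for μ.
(113.06, 120.14)

t-interval (σ unknown):
df = n - 1 = 14
t* = 1.345 for 80% confidence

Margin of error = t* · s/√n = 1.345 · 10.19/√15 = 3.54

CI: (113.06, 120.14)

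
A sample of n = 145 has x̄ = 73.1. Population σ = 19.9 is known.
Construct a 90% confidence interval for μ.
(70.38, 75.82)

z-interval (σ known):
z* = 1.645 for 90% confidence

Margin of error = z* · σ/√n = 1.645 · 19.9/√145 = 2.72

CI: (73.1 - 2.72, 73.1 + 2.72) = (70.38, 75.82)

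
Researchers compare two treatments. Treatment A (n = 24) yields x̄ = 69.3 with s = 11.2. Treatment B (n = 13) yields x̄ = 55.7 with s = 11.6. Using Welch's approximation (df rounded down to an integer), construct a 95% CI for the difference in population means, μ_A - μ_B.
(5.43, 21.77)

Difference: x̄₁ - x̄₂ = 13.60
SE = √(s₁²/n₁ + s₂²/n₂) = √(11.2²/24 + 11.6²/13) = 3.9468
df = 23.99 → 23 (Welch–Satterthwaite, rounded down)
t* = 2.069

CI: 13.60 ± 2.069 · 3.9468 = 13.60 ± 8.17 = (5.43, 21.77)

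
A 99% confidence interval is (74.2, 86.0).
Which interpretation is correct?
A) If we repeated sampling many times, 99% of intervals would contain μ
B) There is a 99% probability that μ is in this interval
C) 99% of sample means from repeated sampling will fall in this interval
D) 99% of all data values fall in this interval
A

A) Correct — this is the frequentist long-run coverage interpretation.
B) Wrong — μ is fixed; the randomness lives in the interval, not in μ.
C) Wrong — coverage applies to intervals containing μ, not to future x̄ values.
D) Wrong — a CI is about the parameter μ, not individual data values.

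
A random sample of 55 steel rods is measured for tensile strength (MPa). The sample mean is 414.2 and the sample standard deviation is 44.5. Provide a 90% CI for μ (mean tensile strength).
(404.16, 424.24)

t-interval (σ unknown):
df = n - 1 = 54
t* = 1.674 for 90% confidence

Margin of error = t* · s/√n = 1.674 · 44.5/√55 = 10.04

CI: (404.16, 424.24)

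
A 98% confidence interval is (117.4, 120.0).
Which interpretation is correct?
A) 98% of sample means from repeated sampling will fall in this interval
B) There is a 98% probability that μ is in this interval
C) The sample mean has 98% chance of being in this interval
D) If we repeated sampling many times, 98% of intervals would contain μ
D

A) Wrong — coverage applies to intervals containing μ, not to future x̄ values.
B) Wrong — μ is fixed; the randomness lives in the interval, not in μ.
C) Wrong — x̄ is observed and sits in the interval by construction.
D) Correct — this is the frequentist long-run coverage interpretation.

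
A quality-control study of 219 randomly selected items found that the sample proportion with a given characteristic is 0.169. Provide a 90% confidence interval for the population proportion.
(0.127, 0.211)

Proportion CI:
SE = √(p̂(1-p̂)/n) = √(0.169 · 0.831 / 219) = 0.02532

z* = 1.645
Margin = z* · SE = 1.645 · 0.02532 = 0.0417

CI: 0.169 ± 0.0417 = (0.127, 0.211)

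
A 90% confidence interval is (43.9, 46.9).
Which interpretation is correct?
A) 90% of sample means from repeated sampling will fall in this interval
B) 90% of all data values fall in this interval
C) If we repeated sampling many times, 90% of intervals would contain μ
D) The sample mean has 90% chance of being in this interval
C

A) Wrong — coverage applies to intervals containing μ, not to future x̄ values.
B) Wrong — a CI is about the parameter μ, not individual data values.
C) Correct — this is the frequentist long-run coverage interpretation.
D) Wrong — x̄ is observed and sits in the interval by construction.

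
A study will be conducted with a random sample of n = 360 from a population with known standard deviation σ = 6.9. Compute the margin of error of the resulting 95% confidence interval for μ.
Margin of error = 0.71

Margin of error = z* · σ/√n
= 1.960 · 6.9/√360
= 1.960 · 6.9/18.9737
= 0.71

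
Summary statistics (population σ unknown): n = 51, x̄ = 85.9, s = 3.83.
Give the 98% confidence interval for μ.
(84.61, 87.19)

t-interval (σ unknown):
df = n - 1 = 50
t* = 2.403 for 98% confidence

Margin of error = t* · s/√n = 2.403 · 3.83/√51 = 1.29

CI: (84.61, 87.19)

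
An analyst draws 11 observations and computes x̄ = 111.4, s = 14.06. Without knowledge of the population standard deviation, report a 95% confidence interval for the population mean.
(101.95, 120.85)

t-interval (σ unknown):
df = n - 1 = 10
t* = 2.228 for 95% confidence

Margin of error = t* · s/√n = 2.228 · 14.06/√11 = 9.45

CI: (101.95, 120.85)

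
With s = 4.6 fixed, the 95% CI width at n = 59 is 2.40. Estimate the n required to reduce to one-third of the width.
n ≈ 531

CI width ∝ 1/√n
To reduce width by factor 3, need √n to grow by 3 → need 3² = 9 times as many samples.

Current: n = 59, width = 2.40
New: n = 531, width ≈ 0.78

Width reduced by factor of 2.40/0.78 = 3.08.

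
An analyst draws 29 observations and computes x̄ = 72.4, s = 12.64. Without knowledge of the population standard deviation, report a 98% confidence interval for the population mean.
(66.61, 78.19)

t-interval (σ unknown):
df = n - 1 = 28
t* = 2.467 for 98% confidence

Margin of error = t* · s/√n = 2.467 · 12.64/√29 = 5.79

CI: (66.61, 78.19)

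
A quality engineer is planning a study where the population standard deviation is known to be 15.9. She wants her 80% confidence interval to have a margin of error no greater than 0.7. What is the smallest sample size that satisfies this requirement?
n ≥ 848

For margin E ≤ 0.7:
n ≥ (z* · σ / E)²
n ≥ (1.282 · 15.9 / 0.7)²
n ≥ 847.96

Minimum n = 848 (rounding up)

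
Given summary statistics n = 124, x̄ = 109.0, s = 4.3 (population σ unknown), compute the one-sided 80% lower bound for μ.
μ ≥ 108.67

Lower bound (one-sided):
t* = 0.845 (one-sided for 80%)
Lower bound = x̄ - t* · s/√n = 109.0 - 0.845 · 4.3/√124 = 108.67

We are 80% confident that μ ≥ 108.67.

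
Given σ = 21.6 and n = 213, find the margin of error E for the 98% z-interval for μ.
Margin of error = 3.44

Margin of error = z* · σ/√n
= 2.326 · 21.6/√213
= 2.326 · 21.6/14.5945
= 3.44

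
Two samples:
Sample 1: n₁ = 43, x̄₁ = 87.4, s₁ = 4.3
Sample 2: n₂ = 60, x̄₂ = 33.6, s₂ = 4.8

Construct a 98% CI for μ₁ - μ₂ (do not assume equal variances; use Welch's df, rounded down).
(51.67, 55.93)

Difference: x̄₁ - x̄₂ = 53.80
SE = √(s₁²/n₁ + s₂²/n₂) = √(4.3²/43 + 4.8²/60) = 0.9022
df = 96.01 → 96 (Welch–Satterthwaite, rounded down)
t* = 2.366

CI: 53.80 ± 2.366 · 0.9022 = 53.80 ± 2.13 = (51.67, 55.93)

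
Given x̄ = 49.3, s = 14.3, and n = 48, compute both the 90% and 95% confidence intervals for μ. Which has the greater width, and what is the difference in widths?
95% CI is wider by 1.38

df = 47
90% CI: t* = 1.678, (45.84, 52.76), width = 2 · t* · s/√n = 6.93
95% CI: t* = 2.012, (45.15, 53.45), width = 2 · t* · s/√n = 8.31

The 95% CI is wider by 8.31 - 6.93 = 1.38.
Higher confidence requires a wider interval.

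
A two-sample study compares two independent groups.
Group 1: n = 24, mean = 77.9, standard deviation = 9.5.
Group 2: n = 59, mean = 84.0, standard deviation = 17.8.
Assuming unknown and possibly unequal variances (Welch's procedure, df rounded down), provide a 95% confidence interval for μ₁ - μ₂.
(-12.12, -0.08)

Difference: x̄₁ - x̄₂ = -6.10
SE = √(s₁²/n₁ + s₂²/n₂) = √(9.5²/24 + 17.8²/59) = 3.0217
df = 74.97 → 74 (Welch–Satterthwaite, rounded down)
t* = 1.993

CI: -6.10 ± 1.993 · 3.0217 = -6.10 ± 6.02 = (-12.12, -0.08)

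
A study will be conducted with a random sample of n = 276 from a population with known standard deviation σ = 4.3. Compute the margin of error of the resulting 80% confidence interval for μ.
Margin of error = 0.33

Margin of error = z* · σ/√n
= 1.282 · 4.3/√276
= 1.282 · 4.3/16.6132
= 0.33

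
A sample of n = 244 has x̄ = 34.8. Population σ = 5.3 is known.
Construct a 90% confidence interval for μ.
(34.24, 35.36)

z-interval (σ known):
z* = 1.645 for 90% confidence

Margin of error = z* · σ/√n = 1.645 · 5.3/√244 = 0.56

CI: (34.8 - 0.56, 34.8 + 0.56) = (34.24, 35.36)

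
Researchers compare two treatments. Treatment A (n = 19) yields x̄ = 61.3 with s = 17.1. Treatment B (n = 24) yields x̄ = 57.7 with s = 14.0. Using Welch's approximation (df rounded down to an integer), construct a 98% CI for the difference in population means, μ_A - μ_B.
(-8.25, 15.45)

Difference: x̄₁ - x̄₂ = 3.60
SE = √(s₁²/n₁ + s₂²/n₂) = √(17.1²/19 + 14.0²/24) = 4.8535
df = 34.56 → 34 (Welch–Satterthwaite, rounded down)
t* = 2.441

CI: 3.60 ± 2.441 · 4.8535 = 3.60 ± 11.85 = (-8.25, 15.45)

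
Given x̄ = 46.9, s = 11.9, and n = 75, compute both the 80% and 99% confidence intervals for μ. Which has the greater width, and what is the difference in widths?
99% CI is wider by 3.72

df = 74
80% CI: t* = 1.293, (45.12, 48.68), width = 2 · t* · s/√n = 3.55
99% CI: t* = 2.644, (43.27, 50.53), width = 2 · t* · s/√n = 7.27

The 99% CI is wider by 7.27 - 3.55 = 3.72.
Higher confidence requires a wider interval.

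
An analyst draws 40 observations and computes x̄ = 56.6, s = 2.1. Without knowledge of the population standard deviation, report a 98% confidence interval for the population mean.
(55.79, 57.41)

t-interval (σ unknown):
df = n - 1 = 39
t* = 2.426 for 98% confidence

Margin of error = t* · s/√n = 2.426 · 2.1/√40 = 0.81

CI: (55.79, 57.41)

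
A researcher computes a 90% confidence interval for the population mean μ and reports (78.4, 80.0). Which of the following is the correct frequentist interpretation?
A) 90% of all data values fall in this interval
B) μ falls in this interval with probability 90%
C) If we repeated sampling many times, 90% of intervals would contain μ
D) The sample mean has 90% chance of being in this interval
C

A) Wrong — a CI is about the parameter μ, not individual data values.
B) Wrong — μ is fixed; the randomness lives in the interval, not in μ.
C) Correct — this is the frequentist long-run coverage interpretation.
D) Wrong — x̄ is observed and sits in the interval by construction.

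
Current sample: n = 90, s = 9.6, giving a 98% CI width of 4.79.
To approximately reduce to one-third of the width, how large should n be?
n ≈ 810

CI width ∝ 1/√n
To reduce width by factor 3, need √n to grow by 3 → need 3² = 9 times as many samples.

Current: n = 90, width = 4.79
New: n = 810, width ≈ 1.57

Width reduced by factor of 4.79/1.57 = 3.05.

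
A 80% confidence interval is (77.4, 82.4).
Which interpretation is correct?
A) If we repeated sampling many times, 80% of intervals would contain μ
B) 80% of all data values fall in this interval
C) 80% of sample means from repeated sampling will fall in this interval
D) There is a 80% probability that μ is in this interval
A

A) Correct — this is the frequentist long-run coverage interpretation.
B) Wrong — a CI is about the parameter μ, not individual data values.
C) Wrong — coverage applies to intervals containing μ, not to future x̄ values.
D) Wrong — μ is fixed; the randomness lives in the interval, not in μ.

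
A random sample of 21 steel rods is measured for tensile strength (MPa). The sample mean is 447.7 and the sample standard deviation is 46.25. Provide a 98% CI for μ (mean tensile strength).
(422.19, 473.21)

t-interval (σ unknown):
df = n - 1 = 20
t* = 2.528 for 98% confidence

Margin of error = t* · s/√n = 2.528 · 46.25/√21 = 25.51

CI: (422.19, 473.21)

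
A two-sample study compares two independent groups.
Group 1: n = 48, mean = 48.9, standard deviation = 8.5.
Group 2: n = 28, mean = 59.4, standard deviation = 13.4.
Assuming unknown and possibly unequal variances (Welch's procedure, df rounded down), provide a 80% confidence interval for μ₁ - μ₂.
(-14.17, -6.83)

Difference: x̄₁ - x̄₂ = -10.50
SE = √(s₁²/n₁ + s₂²/n₂) = √(8.5²/48 + 13.4²/28) = 2.8139
df = 39.90 → 39 (Welch–Satterthwaite, rounded down)
t* = 1.304

CI: -10.50 ± 1.304 · 2.8139 = -10.50 ± 3.67 = (-14.17, -6.83)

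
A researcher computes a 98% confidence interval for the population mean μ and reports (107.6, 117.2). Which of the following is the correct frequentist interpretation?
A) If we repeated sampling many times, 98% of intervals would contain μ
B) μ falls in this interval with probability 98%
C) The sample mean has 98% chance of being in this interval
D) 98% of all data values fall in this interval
A

A) Correct — this is the frequentist long-run coverage interpretation.
B) Wrong — μ is fixed; the randomness lives in the interval, not in μ.
C) Wrong — x̄ is observed and sits in the interval by construction.
D) Wrong — a CI is about the parameter μ, not individual data values.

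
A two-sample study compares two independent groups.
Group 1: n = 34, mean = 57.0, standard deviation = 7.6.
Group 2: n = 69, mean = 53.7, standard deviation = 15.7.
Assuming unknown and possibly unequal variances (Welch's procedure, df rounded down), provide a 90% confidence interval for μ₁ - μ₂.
(-0.51, 7.11)

Difference: x̄₁ - x̄₂ = 3.30
SE = √(s₁²/n₁ + s₂²/n₂) = √(7.6²/34 + 15.7²/69) = 2.2959
df = 100.99 → 100 (Welch–Satterthwaite, rounded down)
t* = 1.660

CI: 3.30 ± 1.660 · 2.2959 = 3.30 ± 3.81 = (-0.51, 7.11)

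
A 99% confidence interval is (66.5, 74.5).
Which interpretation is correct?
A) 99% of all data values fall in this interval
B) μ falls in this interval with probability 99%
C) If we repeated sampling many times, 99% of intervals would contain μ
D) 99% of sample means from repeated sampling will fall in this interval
C

A) Wrong — a CI is about the parameter μ, not individual data values.
B) Wrong — μ is fixed; the randomness lives in the interval, not in μ.
C) Correct — this is the frequentist long-run coverage interpretation.
D) Wrong — coverage applies to intervals containing μ, not to future x̄ values.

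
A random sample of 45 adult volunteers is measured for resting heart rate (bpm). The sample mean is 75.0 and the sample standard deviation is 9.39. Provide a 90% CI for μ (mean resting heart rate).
(72.65, 77.35)

t-interval (σ unknown):
df = n - 1 = 44
t* = 1.680 for 90% confidence

Margin of error = t* · s/√n = 1.680 · 9.39/√45 = 2.35

CI: (72.65, 77.35)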